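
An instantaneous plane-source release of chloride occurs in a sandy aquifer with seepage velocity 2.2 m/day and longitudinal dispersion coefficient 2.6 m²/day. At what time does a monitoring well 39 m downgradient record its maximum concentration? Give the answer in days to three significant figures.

For the 1D instantaneous-source solution, setting ∂C/∂t = 0 at fixed x gives v²t² + 2Dt − x² = 0, so t = (√(D² + v²x²) − D)/v².
√(D² + v²x²) = √(2.6² + 2.2² × 39²) = 85.84; v² = 4.84.
t = (85.84 − 2.6)/4.84 = 17.2 days (vs. the pure-advection estimate x/v = 17.7 d).

17.2 days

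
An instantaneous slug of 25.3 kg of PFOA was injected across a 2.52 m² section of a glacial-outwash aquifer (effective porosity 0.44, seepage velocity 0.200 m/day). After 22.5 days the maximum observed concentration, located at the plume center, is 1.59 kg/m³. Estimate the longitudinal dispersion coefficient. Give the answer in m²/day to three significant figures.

0.728 m²/day

At the plume center C_max = M/(n_e·A·√(4πDt)), so D = M²/(4πt·(n_e·A·C_max)²).
n_e·A·C_max = 0.44 × 2.52 × 1.59 = 1.763 kg/m.
D = 25.3²/(4π × 22.5 × 1.763²) = 0.728 m²/day.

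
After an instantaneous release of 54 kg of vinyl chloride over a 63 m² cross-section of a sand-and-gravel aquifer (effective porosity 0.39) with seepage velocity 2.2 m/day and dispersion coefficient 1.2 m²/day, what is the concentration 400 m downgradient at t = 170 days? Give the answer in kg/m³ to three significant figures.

For an instantaneous plane source, C(x,t) = M/(n_e·A·√(4πDt)) · exp(−(x−vt)²/(4Dt)), with n_e·A the pore (flow) area.
Plume center vt = 2.2 × 170 = 374 m, so the well at 400 m is 26 m downgradient of the peak.
√(4πDt) = 50.63 m, giving peak height M/(n_e·A·√(4πDt)) = 54/(0.39 × 63 × 50.63) = 0.04341 kg/m³.
(x−vt)²/(4Dt) = (26)²/(4 × 1.2 × 170) = 0.8284; exp(−0.8284) = 0.4367.
C = 0.04341 × 0.4367 = 0.0190 kg/m³.

0.0190 kg/m³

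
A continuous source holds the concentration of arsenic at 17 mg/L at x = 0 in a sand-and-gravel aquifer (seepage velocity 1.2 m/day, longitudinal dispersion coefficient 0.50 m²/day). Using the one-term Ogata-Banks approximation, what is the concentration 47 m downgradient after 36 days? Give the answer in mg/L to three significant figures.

For a continuous step input, C/C₀ ≈ ½·erfc((x−vt)/(2√(Dt))).
vt = 1.2 × 36 = 43.2 m and 2√(Dt) = 2√(0.50 × 36) = 8.485 m.
Argument (x−vt)/(2√(Dt)) = (47 − 43.2)/8.485 = 0.4478; ½·erfc(0.4478) = 0.2633.
C = 17 × 0.2633 = 4.48 mg/L.

4.48 mg/L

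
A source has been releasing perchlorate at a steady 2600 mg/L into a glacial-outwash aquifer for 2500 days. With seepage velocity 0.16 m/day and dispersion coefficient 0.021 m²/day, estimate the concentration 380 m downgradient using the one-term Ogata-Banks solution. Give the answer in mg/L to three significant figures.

For a continuous step input, C/C₀ ≈ ½·erfc((x−vt)/(2√(Dt))).
vt = 0.16 × 2500 = 400 m and 2√(Dt) = 2√(0.021 × 2500) = 14.49 m.
Argument (x−vt)/(2√(Dt)) = (380 − 400)/14.49 = -1.380; ½·erfc(-1.380) = 0.9745.
C = 2600 × 0.9745 = 2530 mg/L.

2530 mg/L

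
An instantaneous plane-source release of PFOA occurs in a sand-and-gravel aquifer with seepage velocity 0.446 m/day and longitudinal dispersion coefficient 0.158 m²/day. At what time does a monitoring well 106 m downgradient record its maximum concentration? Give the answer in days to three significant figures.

For the 1D instantaneous-source solution, setting ∂C/∂t = 0 at fixed x gives v²t² + 2Dt − x² = 0, so t = (√(D² + v²x²) − D)/v².
√(D² + v²x²) = √(0.158² + 0.446² × 106²) = 47.28; v² = 0.198916.
t = (47.28 − 0.158)/0.198916 = 237 days (vs. the pure-advection estimate x/v = 238 d).

237 days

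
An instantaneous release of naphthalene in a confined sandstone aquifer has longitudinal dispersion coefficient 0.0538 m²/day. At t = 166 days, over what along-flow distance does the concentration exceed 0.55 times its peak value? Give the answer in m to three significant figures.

The plume is Gaussian with σ = √(2Dt) = √(2 × 0.0538 × 166) = 4.226 m.
C/C_peak = exp(−Δx²/(2σ²)) = 0.55 ⇒ Δx = σ·√(−2 ln 0.55) = 4.226 × 1.093 = 4.619 m.
Width = 2Δx = 9.24 m.

9.24 m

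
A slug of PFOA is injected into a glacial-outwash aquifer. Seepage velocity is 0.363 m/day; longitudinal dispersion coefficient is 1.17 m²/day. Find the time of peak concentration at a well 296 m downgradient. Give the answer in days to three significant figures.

807 days

For the 1D instantaneous-source solution, setting ∂C/∂t = 0 at fixed x gives v²t² + 2Dt − x² = 0, so t = (√(D² + v²x²) − D)/v².
√(D² + v²x²) = √(1.17² + 0.363² × 296²) = 107.5; v² = 0.131769.
t = (107.5 − 1.17)/0.131769 = 807 days (vs. the pure-advection estimate x/v = 815 d).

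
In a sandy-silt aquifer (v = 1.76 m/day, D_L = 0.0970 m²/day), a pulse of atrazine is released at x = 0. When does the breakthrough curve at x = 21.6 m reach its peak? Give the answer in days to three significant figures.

For the 1D instantaneous-source solution, setting ∂C/∂t = 0 at fixed x gives v²t² + 2Dt − x² = 0, so t = (√(D² + v²x²) − D)/v².
√(D² + v²x²) = √(0.0970² + 1.76² × 21.6²) = 38.02; v² = 3.0976.
t = (38.02 − 0.0970)/3.0976 = 12.2 days (vs. the pure-advection estimate x/v = 12.3 d).

12.2 days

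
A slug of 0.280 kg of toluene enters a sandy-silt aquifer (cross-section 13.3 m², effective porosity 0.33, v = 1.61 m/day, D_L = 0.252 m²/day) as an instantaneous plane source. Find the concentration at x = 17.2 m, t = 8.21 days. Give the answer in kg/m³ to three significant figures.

0.00184 kg/m³

For an instantaneous plane source, C(x,t) = M/(n_e·A·√(4πDt)) · exp(−(x−vt)²/(4Dt)), with n_e·A the pore (flow) area.
Plume center vt = 1.61 × 8.21 = 13.2181 m, so the well at 17.2 m is 3.9819 m downgradient of the peak.
√(4πDt) = 5.099 m, giving peak height M/(n_e·A·√(4πDt)) = 0.280/(0.33 × 13.3 × 5.099) = 0.01251 kg/m³.
(x−vt)²/(4Dt) = (3.9819)²/(4 × 0.252 × 8.21) = 1.916; exp(−1.916) = 0.1472.
C = 0.01251 × 0.1472 = 0.00184 kg/m³.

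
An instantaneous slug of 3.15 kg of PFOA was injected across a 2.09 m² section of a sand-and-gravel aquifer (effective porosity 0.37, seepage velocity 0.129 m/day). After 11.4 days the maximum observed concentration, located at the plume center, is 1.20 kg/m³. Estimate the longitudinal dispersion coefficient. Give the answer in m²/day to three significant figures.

At the plume center C_max = M/(n_e·A·√(4πDt)), so D = M²/(4πt·(n_e·A·C_max)²).
n_e·A·C_max = 0.37 × 2.09 × 1.20 = 0.9280 kg/m.
D = 3.15²/(4π × 11.4 × 0.9280²) = 0.0804 m²/day.

0.0804 m²/day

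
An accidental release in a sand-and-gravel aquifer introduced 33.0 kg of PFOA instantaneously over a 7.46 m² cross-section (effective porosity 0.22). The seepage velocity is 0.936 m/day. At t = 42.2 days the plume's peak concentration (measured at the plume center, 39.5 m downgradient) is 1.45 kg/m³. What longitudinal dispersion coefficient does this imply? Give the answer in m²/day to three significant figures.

At the plume center C_max = M/(n_e·A·√(4πDt)), so D = M²/(4πt·(n_e·A·C_max)²).
n_e·A·C_max = 0.22 × 7.46 × 1.45 = 2.380 kg/m.
D = 33.0²/(4π × 42.2 × 2.380²) = 0.363 m²/day.

0.363 m²/day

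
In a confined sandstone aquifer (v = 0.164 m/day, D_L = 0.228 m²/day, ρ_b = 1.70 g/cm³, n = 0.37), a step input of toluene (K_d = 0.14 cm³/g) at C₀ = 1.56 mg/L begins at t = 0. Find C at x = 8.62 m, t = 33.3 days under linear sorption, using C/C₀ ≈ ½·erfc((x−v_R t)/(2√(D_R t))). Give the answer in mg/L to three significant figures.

0.0635 mg/L

Retardation factor R = 1 + ρ_b·K_d/n = 1 + 1.70 × 0.14/0.37 = 1.643.
Sorption retards both mechanisms: v_R = v/R = 0.09982 m/day, D_R = D/R = 0.1388 m²/day.
v_R·t = 0.09982 × 33.3 = 3.324006 m; 2√(D_R t) = 4.300 m; argument = (8.62 − 3.324006)/4.300 = 1.232.
C = C₀ × ½·erfc(1.232) = 1.56 × 0.04073 = 0.0635 mg/L.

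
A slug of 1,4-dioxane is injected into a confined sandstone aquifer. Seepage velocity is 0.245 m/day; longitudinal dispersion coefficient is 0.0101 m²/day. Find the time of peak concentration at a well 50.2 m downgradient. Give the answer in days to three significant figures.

205 days

For the 1D instantaneous-source solution, setting ∂C/∂t = 0 at fixed x gives v²t² + 2Dt − x² = 0, so t = (√(D² + v²x²) − D)/v².
√(D² + v²x²) = √(0.0101² + 0.245² × 50.2²) = 12.30; v² = 0.060025.
t = (12.30 − 0.0101)/0.060025 = 205 days (vs. the pure-advection estimate x/v = 205 d).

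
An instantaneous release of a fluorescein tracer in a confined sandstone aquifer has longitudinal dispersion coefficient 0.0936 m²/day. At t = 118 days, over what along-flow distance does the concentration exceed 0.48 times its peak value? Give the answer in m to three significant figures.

The plume is Gaussian with σ = √(2Dt) = √(2 × 0.0936 × 118) = 4.700 m.
C/C_peak = exp(−Δx²/(2σ²)) = 0.48 ⇒ Δx = σ·√(−2 ln 0.48) = 4.700 × 1.212 = 5.696 m.
Width = 2Δx = 11.4 m.

11.4 m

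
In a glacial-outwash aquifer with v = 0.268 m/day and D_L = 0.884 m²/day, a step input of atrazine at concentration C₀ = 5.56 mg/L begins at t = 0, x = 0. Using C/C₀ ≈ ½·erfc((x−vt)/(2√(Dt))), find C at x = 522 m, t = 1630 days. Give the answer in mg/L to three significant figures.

0.313 mg/L

For a continuous step input, C/C₀ ≈ ½·erfc((x−vt)/(2√(Dt))).
vt = 0.268 × 1630 = 436.84 m and 2√(Dt) = 2√(0.884 × 1630) = 75.92 m.
Argument (x−vt)/(2√(Dt)) = (522 − 436.84)/75.92 = 1.122; ½·erfc(1.122) = 0.05628.
C = 5.56 × 0.05628 = 0.313 mg/L.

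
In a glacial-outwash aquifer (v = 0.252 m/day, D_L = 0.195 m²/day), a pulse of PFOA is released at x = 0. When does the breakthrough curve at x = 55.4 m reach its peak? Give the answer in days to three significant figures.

217 days

For the 1D instantaneous-source solution, setting ∂C/∂t = 0 at fixed x gives v²t² + 2Dt − x² = 0, so t = (√(D² + v²x²) − D)/v².
√(D² + v²x²) = √(0.195² + 0.252² × 55.4²) = 13.96; v² = 0.063504.
t = (13.96 − 0.195)/0.063504 = 217 days (vs. the pure-advection estimate x/v = 220 d).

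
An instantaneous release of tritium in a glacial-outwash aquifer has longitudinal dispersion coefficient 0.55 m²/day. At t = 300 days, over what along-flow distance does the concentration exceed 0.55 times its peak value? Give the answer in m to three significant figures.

The plume is Gaussian with σ = √(2Dt) = √(2 × 0.55 × 300) = 18.17 m.
C/C_peak = exp(−Δx²/(2σ²)) = 0.55 ⇒ Δx = σ·√(−2 ln 0.55) = 18.17 × 1.093 = 19.86 m.
Width = 2Δx = 39.7 m.

39.7 m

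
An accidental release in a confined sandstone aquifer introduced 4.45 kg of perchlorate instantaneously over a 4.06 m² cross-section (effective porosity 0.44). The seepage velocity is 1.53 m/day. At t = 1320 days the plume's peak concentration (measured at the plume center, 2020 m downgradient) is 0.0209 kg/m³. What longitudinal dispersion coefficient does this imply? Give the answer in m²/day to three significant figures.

At the plume center C_max = M/(n_e·A·√(4πDt)), so D = M²/(4πt·(n_e·A·C_max)²).
n_e·A·C_max = 0.44 × 4.06 × 0.0209 = 0.03734 kg/m.
D = 4.45²/(4π × 1320 × 0.03734²) = 0.856 m²/day.

0.856 m²/day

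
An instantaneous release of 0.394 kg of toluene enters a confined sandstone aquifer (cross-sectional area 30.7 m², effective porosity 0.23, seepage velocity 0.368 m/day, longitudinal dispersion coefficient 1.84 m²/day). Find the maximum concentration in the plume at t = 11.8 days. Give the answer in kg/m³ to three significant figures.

The peak of an instantaneous 1D plume sits at x = vt; there the Gaussian factor is 1 and C_max = M/(n_e·A·√(4πDt)), where n_e·A is the pore area the mass is dissolved in.
√(4πDt) = √(4π × 1.84 × 11.8) = 16.52 m, so C_max = 0.394/(0.23 × 30.7 × 16.52) = 0.00338 kg/m³.

0.00338 kg/m³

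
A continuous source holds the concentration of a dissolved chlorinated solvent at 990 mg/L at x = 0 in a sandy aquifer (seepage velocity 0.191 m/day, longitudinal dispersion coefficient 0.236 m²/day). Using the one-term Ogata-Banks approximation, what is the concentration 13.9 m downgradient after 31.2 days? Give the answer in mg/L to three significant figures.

19.1 mg/L

For a continuous step input, C/C₀ ≈ ½·erfc((x−vt)/(2√(Dt))).
vt = 0.191 × 31.2 = 5.9592 m and 2√(Dt) = 2√(0.236 × 31.2) = 5.427 m.
Argument (x−vt)/(2√(Dt)) = (13.9 − 5.9592)/5.427 = 1.463; ½·erfc(1.463) = 0.01927.
C = 990 × 0.01927 = 19.1 mg/L.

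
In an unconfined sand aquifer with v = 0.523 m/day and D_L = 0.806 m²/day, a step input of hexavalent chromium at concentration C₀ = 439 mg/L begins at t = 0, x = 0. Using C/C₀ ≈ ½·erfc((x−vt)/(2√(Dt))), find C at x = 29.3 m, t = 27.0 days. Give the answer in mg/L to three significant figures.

4.70 mg/L

For a continuous step input, C/C₀ ≈ ½·erfc((x−vt)/(2√(Dt))).
vt = 0.523 × 27.0 = 14.121 m and 2√(Dt) = 2√(0.806 × 27.0) = 9.330 m.
Argument (x−vt)/(2√(Dt)) = (29.3 − 14.121)/9.330 = 1.627; ½·erfc(1.627) = 0.01070.
C = 439 × 0.01070 = 4.70 mg/L.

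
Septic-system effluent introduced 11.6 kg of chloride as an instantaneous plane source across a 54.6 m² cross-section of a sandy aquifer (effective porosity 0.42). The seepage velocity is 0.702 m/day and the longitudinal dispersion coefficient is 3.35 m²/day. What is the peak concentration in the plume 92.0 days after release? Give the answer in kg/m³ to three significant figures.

0.00813 kg/m³

The peak of an instantaneous 1D plume sits at x = vt; there the Gaussian factor is 1 and C_max = M/(n_e·A·√(4πDt)), where n_e·A is the pore area the mass is dissolved in.
√(4πDt) = √(4π × 3.35 × 92.0) = 62.23 m, so C_max = 11.6/(0.42 × 54.6 × 62.23) = 0.00813 kg/m³.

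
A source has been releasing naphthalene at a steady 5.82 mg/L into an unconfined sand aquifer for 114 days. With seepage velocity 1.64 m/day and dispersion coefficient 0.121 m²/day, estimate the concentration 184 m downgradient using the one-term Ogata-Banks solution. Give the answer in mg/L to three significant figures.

For a continuous step input, C/C₀ ≈ ½·erfc((x−vt)/(2√(Dt))).
vt = 1.64 × 114 = 186.96 m and 2√(Dt) = 2√(0.121 × 114) = 7.428 m.
Argument (x−vt)/(2√(Dt)) = (184 − 186.96)/7.428 = -0.3985; ½·erfc(-0.3985) = 0.7135.
C = 5.82 × 0.7135 = 4.15 mg/L.

4.15 mg/L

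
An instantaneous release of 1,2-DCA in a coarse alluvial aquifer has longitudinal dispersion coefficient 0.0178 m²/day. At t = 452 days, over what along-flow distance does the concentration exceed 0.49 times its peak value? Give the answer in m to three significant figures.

The plume is Gaussian with σ = √(2Dt) = √(2 × 0.0178 × 452) = 4.011 m.
C/C_peak = exp(−Δx²/(2σ²)) = 0.49 ⇒ Δx = σ·√(−2 ln 0.49) = 4.011 × 1.194 = 4.789 m.
Width = 2Δx = 9.58 m.

9.58 m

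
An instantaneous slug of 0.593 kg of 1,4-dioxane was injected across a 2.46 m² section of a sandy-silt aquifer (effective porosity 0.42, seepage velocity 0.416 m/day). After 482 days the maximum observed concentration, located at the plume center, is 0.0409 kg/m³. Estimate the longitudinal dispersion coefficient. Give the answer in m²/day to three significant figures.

At the plume center C_max = M/(n_e·A·√(4πDt)), so D = M²/(4πt·(n_e·A·C_max)²).
n_e·A·C_max = 0.42 × 2.46 × 0.0409 = 0.04226 kg/m.
D = 0.593²/(4π × 482 × 0.04226²) = 0.0325 m²/day.

0.0325 m²/day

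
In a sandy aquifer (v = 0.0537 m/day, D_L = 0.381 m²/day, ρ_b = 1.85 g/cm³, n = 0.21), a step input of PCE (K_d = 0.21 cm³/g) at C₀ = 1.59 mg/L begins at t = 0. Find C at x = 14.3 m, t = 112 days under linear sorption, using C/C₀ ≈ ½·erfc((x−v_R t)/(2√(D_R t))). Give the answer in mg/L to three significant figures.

Retardation factor R = 1 + ρ_b·K_d/n = 1 + 1.85 × 0.21/0.21 = 2.850.
Sorption retards both mechanisms: v_R = v/R = 0.01884 m/day, D_R = D/R = 0.1337 m²/day.
v_R·t = 0.01884 × 112 = 2.11008 m; 2√(D_R t) = 7.739 m; argument = (14.3 − 2.11008)/7.739 = 1.575.
C = C₀ × ½·erfc(1.575) = 1.59 × 0.01296 = 0.0206 mg/L.

0.0206 mg/L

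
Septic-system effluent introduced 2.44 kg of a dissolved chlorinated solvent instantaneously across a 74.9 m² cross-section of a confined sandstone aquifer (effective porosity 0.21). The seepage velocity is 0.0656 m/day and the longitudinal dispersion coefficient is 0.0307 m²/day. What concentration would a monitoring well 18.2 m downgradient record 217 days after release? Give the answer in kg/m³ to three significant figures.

0.00940 kg/m³

For an instantaneous plane source, C(x,t) = M/(n_e·A·√(4πDt)) · exp(−(x−vt)²/(4Dt)), with n_e·A the pore (flow) area.
Plume center vt = 0.0656 × 217 = 14.2352 m, so the well at 18.2 m is 3.9648 m downgradient of the peak.
√(4πDt) = 9.150 m, giving peak height M/(n_e·A·√(4πDt)) = 2.44/(0.21 × 74.9 × 9.150) = 0.01695 kg/m³.
(x−vt)²/(4Dt) = (3.9648)²/(4 × 0.0307 × 217) = 0.5899; exp(−0.5899) = 0.5544.
C = 0.01695 × 0.5544 = 0.00940 kg/m³.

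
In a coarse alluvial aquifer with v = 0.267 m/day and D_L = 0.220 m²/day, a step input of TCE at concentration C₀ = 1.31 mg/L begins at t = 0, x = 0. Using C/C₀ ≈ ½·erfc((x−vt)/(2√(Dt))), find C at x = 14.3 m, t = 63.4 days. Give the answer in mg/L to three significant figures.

0.905 mg/L

For a continuous step input, C/C₀ ≈ ½·erfc((x−vt)/(2√(Dt))).
vt = 0.267 × 63.4 = 16.9278 m and 2√(Dt) = 2√(0.220 × 63.4) = 7.469 m.
Argument (x−vt)/(2√(Dt)) = (14.3 − 16.9278)/7.469 = -0.3518; ½·erfc(-0.3518) = 0.6906.
C = 1.31 × 0.6906 = 0.905 mg/L.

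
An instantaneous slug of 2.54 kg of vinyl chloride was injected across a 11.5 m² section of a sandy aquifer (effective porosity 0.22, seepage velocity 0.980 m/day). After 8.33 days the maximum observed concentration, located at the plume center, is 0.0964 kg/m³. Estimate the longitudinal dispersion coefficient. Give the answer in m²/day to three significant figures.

At the plume center C_max = M/(n_e·A·√(4πDt)), so D = M²/(4πt·(n_e·A·C_max)²).
n_e·A·C_max = 0.22 × 11.5 × 0.0964 = 0.2439 kg/m.
D = 2.54²/(4π × 8.33 × 0.2439²) = 1.04 m²/day.

1.04 m²/day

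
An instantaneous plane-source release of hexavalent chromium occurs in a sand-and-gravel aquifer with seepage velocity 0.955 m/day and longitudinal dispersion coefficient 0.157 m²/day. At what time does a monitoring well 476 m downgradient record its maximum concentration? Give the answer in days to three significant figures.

498 days

For the 1D instantaneous-source solution, setting ∂C/∂t = 0 at fixed x gives v²t² + 2Dt − x² = 0, so t = (√(D² + v²x²) − D)/v².
√(D² + v²x²) = √(0.157² + 0.955² × 476²) = 454.6; v² = 0.912025.
t = (454.6 − 0.157)/0.912025 = 498 days (vs. the pure-advection estimate x/v = 498 d).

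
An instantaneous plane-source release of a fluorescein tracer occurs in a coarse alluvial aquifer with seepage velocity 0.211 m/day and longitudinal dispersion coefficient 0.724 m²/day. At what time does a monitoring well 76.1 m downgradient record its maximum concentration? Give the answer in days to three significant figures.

For the 1D instantaneous-source solution, setting ∂C/∂t = 0 at fixed x gives v²t² + 2Dt − x² = 0, so t = (√(D² + v²x²) − D)/v².
√(D² + v²x²) = √(0.724² + 0.211² × 76.1²) = 16.07; v² = 0.044521.
t = (16.07 − 0.724)/0.044521 = 345 days (vs. the pure-advection estimate x/v = 361 d).

345 days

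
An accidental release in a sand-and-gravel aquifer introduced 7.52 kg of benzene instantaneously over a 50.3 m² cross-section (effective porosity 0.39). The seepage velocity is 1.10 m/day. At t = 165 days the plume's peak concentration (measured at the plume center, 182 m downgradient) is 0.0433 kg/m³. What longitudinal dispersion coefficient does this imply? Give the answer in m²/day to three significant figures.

At the plume center C_max = M/(n_e·A·√(4πDt)), so D = M²/(4πt·(n_e·A·C_max)²).
n_e·A·C_max = 0.39 × 50.3 × 0.0433 = 0.8494 kg/m.
D = 7.52²/(4π × 165 × 0.8494²) = 0.0378 m²/day.

0.0378 m²/day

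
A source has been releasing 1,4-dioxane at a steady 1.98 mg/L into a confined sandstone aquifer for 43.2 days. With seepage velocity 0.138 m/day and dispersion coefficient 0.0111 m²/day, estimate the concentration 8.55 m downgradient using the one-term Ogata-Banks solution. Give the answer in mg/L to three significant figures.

For a continuous step input, C/C₀ ≈ ½·erfc((x−vt)/(2√(Dt))).
vt = 0.138 × 43.2 = 5.9616 m and 2√(Dt) = 2√(0.0111 × 43.2) = 1.385 m.
Argument (x−vt)/(2√(Dt)) = (8.55 − 5.9616)/1.385 = 1.869; ½·erfc(1.869) = 0.004107.
C = 1.98 × 0.004107 = 0.00813 mg/L.

0.00813 mg/L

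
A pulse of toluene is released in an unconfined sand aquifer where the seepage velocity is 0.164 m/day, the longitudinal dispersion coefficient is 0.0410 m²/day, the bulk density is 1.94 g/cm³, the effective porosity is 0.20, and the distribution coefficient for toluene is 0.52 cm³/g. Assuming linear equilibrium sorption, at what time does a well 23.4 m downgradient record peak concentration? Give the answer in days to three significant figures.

853 days

Retardation factor R = 1 + ρ_b·K_d/n = 1 + 1.94 × 0.52/0.20 = 6.044.
Sorption retards both mechanisms: v_R = v/R = 0.02713 m/day, D_R = D/R = 0.006784 m²/day.
Peak time from v_R²t² + 2D_R t − x² = 0: t = (√(D_R² + v_R²x²) − D_R)/v_R².
√(D_R² + v_R²x²) = √(0.006784² + 0.02713² × 23.4²) = 0.6349; v_R² = 0.0007360.
t = (0.6349 − 0.006784)/0.0007360 = 853 days.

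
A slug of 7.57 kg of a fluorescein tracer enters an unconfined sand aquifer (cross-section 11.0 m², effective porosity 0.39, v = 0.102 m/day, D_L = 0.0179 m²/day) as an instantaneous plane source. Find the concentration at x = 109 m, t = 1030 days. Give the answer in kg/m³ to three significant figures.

For an instantaneous plane source, C(x,t) = M/(n_e·A·√(4πDt)) · exp(−(x−vt)²/(4Dt)), with n_e·A the pore (flow) area.
Plume center vt = 0.102 × 1030 = 105.06 m, so the well at 109 m is 3.94 m downgradient of the peak.
√(4πDt) = 15.22 m, giving peak height M/(n_e·A·√(4πDt)) = 7.57/(0.39 × 11.0 × 15.22) = 0.1159 kg/m³.
(x−vt)²/(4Dt) = (3.94)²/(4 × 0.0179 × 1030) = 0.2105; exp(−0.2105) = 0.8102.
C = 0.1159 × 0.8102 = 0.0939 kg/m³.

0.0939 kg/m³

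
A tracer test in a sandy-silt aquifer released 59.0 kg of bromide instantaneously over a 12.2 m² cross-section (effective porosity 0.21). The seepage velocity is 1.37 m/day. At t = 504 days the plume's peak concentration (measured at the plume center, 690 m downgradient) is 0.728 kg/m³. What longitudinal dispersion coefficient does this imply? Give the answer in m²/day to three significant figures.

0.158 m²/day

At the plume center C_max = M/(n_e·A·√(4πDt)), so D = M²/(4πt·(n_e·A·C_max)²).
n_e·A·C_max = 0.21 × 12.2 × 0.728 = 1.865 kg/m.
D = 59.0²/(4π × 504 × 1.865²) = 0.158 m²/day.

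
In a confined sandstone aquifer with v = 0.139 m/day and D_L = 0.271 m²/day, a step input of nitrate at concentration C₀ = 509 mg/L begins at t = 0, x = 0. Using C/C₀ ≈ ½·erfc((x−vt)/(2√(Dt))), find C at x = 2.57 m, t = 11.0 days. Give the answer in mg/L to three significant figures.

170 mg/L

For a continuous step input, C/C₀ ≈ ½·erfc((x−vt)/(2√(Dt))).
vt = 0.139 × 11.0 = 1.529 m and 2√(Dt) = 2√(0.271 × 11.0) = 3.453 m.
Argument (x−vt)/(2√(Dt)) = (2.57 − 1.529)/3.453 = 0.3015; ½·erfc(0.3015) = 0.3349.
C = 509 × 0.3349 = 170 mg/L.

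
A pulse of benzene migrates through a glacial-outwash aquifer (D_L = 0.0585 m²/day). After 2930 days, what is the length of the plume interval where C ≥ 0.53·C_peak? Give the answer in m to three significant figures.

41.7 m

The plume is Gaussian with σ = √(2Dt) = √(2 × 0.0585 × 2930) = 18.52 m.
C/C_peak = exp(−Δx²/(2σ²)) = 0.53 ⇒ Δx = σ·√(−2 ln 0.53) = 18.52 × 1.127 = 20.87 m.
Width = 2Δx = 41.7 m.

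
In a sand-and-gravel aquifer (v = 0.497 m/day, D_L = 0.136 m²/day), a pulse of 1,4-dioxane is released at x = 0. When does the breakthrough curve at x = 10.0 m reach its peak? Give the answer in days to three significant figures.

19.6 days

For the 1D instantaneous-source solution, setting ∂C/∂t = 0 at fixed x gives v²t² + 2Dt − x² = 0, so t = (√(D² + v²x²) − D)/v².
√(D² + v²x²) = √(0.136² + 0.497² × 10.0²) = 4.972; v² = 0.247009.
t = (4.972 − 0.136)/0.247009 = 19.6 days (vs. the pure-advection estimate x/v = 20.1 d).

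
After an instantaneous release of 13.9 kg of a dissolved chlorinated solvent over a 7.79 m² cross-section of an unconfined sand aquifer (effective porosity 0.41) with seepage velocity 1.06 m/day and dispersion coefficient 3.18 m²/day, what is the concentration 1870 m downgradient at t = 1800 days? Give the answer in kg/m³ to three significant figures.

0.0152 kg/m³

For an instantaneous plane source, C(x,t) = M/(n_e·A·√(4πDt)) · exp(−(x−vt)²/(4Dt)), with n_e·A the pore (flow) area.
Plume center vt = 1.06 × 1800 = 1908 m, so the well at 1870 m is 38 m upgradient of the peak.
√(4πDt) = 268.2 m, giving peak height M/(n_e·A·√(4πDt)) = 13.9/(0.41 × 7.79 × 268.2) = 0.01623 kg/m³.
(x−vt)²/(4Dt) = (-38)²/(4 × 3.18 × 1800) = 0.06307; exp(−0.06307) = 0.9389.
C = 0.01623 × 0.9389 = 0.0152 kg/m³.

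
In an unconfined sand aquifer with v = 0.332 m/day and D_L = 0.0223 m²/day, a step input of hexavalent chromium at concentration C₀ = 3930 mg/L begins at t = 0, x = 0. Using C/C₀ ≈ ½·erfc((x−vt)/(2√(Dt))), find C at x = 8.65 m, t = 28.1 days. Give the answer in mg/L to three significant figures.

For a continuous step input, C/C₀ ≈ ½·erfc((x−vt)/(2√(Dt))).
vt = 0.332 × 28.1 = 9.3292 m and 2√(Dt) = 2√(0.0223 × 28.1) = 1.583 m.
Argument (x−vt)/(2√(Dt)) = (8.65 − 9.3292)/1.583 = -0.4291; ½·erfc(-0.4291) = 0.7280.
C = 3930 × 0.7280 = 2860 mg/L.

2860 mg/L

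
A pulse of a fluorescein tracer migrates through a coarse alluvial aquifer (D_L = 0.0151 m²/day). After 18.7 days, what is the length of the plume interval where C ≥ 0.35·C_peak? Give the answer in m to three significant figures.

The plume is Gaussian with σ = √(2Dt) = √(2 × 0.0151 × 18.7) = 0.7515 m.
C/C_peak = exp(−Δx²/(2σ²)) = 0.35 ⇒ Δx = σ·√(−2 ln 0.35) = 0.7515 × 1.449 = 1.089 m.
Width = 2Δx = 2.18 m.

2.18 m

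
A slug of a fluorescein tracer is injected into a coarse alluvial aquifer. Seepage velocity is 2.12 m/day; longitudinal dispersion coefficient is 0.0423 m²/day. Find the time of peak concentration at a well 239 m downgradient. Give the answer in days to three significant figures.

For the 1D instantaneous-source solution, setting ∂C/∂t = 0 at fixed x gives v²t² + 2Dt − x² = 0, so t = (√(D² + v²x²) − D)/v².
√(D² + v²x²) = √(0.0423² + 2.12² × 239²) = 506.7; v² = 4.4944.
t = (506.7 − 0.0423)/4.4944 = 113 days (vs. the pure-advection estimate x/v = 113 d).

113 days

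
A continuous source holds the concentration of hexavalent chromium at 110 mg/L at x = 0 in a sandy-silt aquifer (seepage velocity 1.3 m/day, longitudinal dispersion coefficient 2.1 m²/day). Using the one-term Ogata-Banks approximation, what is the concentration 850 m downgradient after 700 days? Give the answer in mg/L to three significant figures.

For a continuous step input, C/C₀ ≈ ½·erfc((x−vt)/(2√(Dt))).
vt = 1.3 × 700 = 910 m and 2√(Dt) = 2√(2.1 × 700) = 76.68 m.
Argument (x−vt)/(2√(Dt)) = (850 − 910)/76.68 = -0.7825; ½·erfc(-0.7825) = 0.8658.
C = 110 × 0.8658 = 95.2 mg/L.

95.2 mg/L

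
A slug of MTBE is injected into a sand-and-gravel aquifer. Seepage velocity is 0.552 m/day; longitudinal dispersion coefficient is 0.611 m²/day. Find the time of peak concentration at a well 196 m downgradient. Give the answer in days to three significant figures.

353 days

For the 1D instantaneous-source solution, setting ∂C/∂t = 0 at fixed x gives v²t² + 2Dt − x² = 0, so t = (√(D² + v²x²) − D)/v².
√(D² + v²x²) = √(0.611² + 0.552² × 196²) = 108.2; v² = 0.304704.
t = (108.2 − 0.611)/0.304704 = 353 days (vs. the pure-advection estimate x/v = 355 d).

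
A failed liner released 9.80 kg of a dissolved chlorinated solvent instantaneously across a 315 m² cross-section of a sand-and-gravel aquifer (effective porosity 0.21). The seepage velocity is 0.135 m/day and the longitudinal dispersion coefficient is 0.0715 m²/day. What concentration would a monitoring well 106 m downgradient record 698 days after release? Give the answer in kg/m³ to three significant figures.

0.00296 kg/m³

For an instantaneous plane source, C(x,t) = M/(n_e·A·√(4πDt)) · exp(−(x−vt)²/(4Dt)), with n_e·A the pore (flow) area.
Plume center vt = 0.135 × 698 = 94.23 m, so the well at 106 m is 11.77 m downgradient of the peak.
√(4πDt) = 25.04 m, giving peak height M/(n_e·A·√(4πDt)) = 9.80/(0.21 × 315 × 25.04) = 0.005916 kg/m³.
(x−vt)²/(4Dt) = (11.77)²/(4 × 0.0715 × 698) = 0.6940; exp(−0.6940) = 0.4996.
C = 0.005916 × 0.4996 = 0.00296 kg/m³.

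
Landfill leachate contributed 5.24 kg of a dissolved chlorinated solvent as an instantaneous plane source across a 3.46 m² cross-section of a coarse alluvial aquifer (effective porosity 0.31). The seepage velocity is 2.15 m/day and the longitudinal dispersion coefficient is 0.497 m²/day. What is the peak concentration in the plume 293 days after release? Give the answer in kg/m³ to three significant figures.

The peak of an instantaneous 1D plume sits at x = vt; there the Gaussian factor is 1 and C_max = M/(n_e·A·√(4πDt)), where n_e·A is the pore area the mass is dissolved in.
√(4πDt) = √(4π × 0.497 × 293) = 42.78 m, so C_max = 5.24/(0.31 × 3.46 × 42.78) = 0.114 kg/m³.

0.114 kg/m³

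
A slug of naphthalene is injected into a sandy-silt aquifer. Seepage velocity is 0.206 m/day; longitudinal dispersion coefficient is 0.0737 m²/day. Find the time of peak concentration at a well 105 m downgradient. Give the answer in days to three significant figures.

For the 1D instantaneous-source solution, setting ∂C/∂t = 0 at fixed x gives v²t² + 2Dt − x² = 0, so t = (√(D² + v²x²) − D)/v².
√(D² + v²x²) = √(0.0737² + 0.206² × 105²) = 21.63; v² = 0.042436.
t = (21.63 − 0.0737)/0.042436 = 508 days (vs. the pure-advection estimate x/v = 510 d).

508 days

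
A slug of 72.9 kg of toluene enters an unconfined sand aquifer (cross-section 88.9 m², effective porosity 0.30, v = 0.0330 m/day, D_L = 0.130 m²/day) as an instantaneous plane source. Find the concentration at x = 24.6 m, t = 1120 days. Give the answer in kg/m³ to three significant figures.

0.0492 kg/m³

For an instantaneous plane source, C(x,t) = M/(n_e·A·√(4πDt)) · exp(−(x−vt)²/(4Dt)), with n_e·A the pore (flow) area.
Plume center vt = 0.0330 × 1120 = 36.96 m, so the well at 24.6 m is 12.36 m upgradient of the peak.
√(4πDt) = 42.77 m, giving peak height M/(n_e·A·√(4πDt)) = 72.9/(0.30 × 88.9 × 42.77) = 0.06391 kg/m³.
(x−vt)²/(4Dt) = (-12.36)²/(4 × 0.130 × 1120) = 0.2623; exp(−0.2623) = 0.7693.
C = 0.06391 × 0.7693 = 0.0492 kg/m³.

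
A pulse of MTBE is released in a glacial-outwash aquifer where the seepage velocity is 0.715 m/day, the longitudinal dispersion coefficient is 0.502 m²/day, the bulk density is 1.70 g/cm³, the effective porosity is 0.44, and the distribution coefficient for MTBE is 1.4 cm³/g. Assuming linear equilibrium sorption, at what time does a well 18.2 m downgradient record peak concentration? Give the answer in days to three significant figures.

Retardation factor R = 1 + ρ_b·K_d/n = 1 + 1.70 × 1.4/0.44 = 6.409.
Sorption retards both mechanisms: v_R = v/R = 0.1116 m/day, D_R = D/R = 0.07833 m²/day.
Peak time from v_R²t² + 2D_R t − x² = 0: t = (√(D_R² + v_R²x²) − D_R)/v_R².
√(D_R² + v_R²x²) = √(0.07833² + 0.1116² × 18.2²) = 2.033; v_R² = 0.01245.
t = (2.033 − 0.07833)/0.01245 = 157 days.

157 days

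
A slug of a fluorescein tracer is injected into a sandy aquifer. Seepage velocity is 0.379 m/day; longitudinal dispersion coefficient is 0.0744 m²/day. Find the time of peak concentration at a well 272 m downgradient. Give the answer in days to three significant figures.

For the 1D instantaneous-source solution, setting ∂C/∂t = 0 at fixed x gives v²t² + 2Dt − x² = 0, so t = (√(D² + v²x²) − D)/v².
√(D² + v²x²) = √(0.0744² + 0.379² × 272²) = 103.1; v² = 0.143641.
t = (103.1 − 0.0744)/0.143641 = 717 days (vs. the pure-advection estimate x/v = 718 d).

717 days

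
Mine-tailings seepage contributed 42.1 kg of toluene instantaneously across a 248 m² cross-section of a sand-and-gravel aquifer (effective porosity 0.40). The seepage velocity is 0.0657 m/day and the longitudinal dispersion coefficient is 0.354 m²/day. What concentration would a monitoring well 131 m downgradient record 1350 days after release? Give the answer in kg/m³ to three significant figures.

For an instantaneous plane source, C(x,t) = M/(n_e·A·√(4πDt)) · exp(−(x−vt)²/(4Dt)), with n_e·A the pore (flow) area.
Plume center vt = 0.0657 × 1350 = 88.695 m, so the well at 131 m is 42.305 m downgradient of the peak.
√(4πDt) = 77.49 m, giving peak height M/(n_e·A·√(4πDt)) = 42.1/(0.40 × 248 × 77.49) = 0.005477 kg/m³.
(x−vt)²/(4Dt) = (42.305)²/(4 × 0.354 × 1350) = 0.9362; exp(−0.9362) = 0.3921.
C = 0.005477 × 0.3921 = 0.00215 kg/m³.

0.00215 kg/m³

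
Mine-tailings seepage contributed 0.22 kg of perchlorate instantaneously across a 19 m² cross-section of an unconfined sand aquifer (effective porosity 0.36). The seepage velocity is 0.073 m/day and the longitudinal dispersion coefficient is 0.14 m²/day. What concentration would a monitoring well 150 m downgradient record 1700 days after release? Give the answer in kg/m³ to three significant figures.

0.000291 kg/m³

For an instantaneous plane source, C(x,t) = M/(n_e·A·√(4πDt)) · exp(−(x−vt)²/(4Dt)), with n_e·A the pore (flow) area.
Plume center vt = 0.073 × 1700 = 124.1 m, so the well at 150 m is 25.9 m downgradient of the peak.
√(4πDt) = 54.69 m, giving peak height M/(n_e·A·√(4πDt)) = 0.22/(0.36 × 19 × 54.69) = 0.0005881 kg/m³.
(x−vt)²/(4Dt) = (25.9)²/(4 × 0.14 × 1700) = 0.7046; exp(−0.7046) = 0.4943.
C = 0.0005881 × 0.4943 = 0.000291 kg/m³.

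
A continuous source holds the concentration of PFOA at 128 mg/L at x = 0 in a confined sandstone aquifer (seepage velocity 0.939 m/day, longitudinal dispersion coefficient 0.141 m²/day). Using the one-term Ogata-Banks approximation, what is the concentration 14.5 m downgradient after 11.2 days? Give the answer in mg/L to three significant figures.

For a continuous step input, C/C₀ ≈ ½·erfc((x−vt)/(2√(Dt))).
vt = 0.939 × 11.2 = 10.5168 m and 2√(Dt) = 2√(0.141 × 11.2) = 2.513 m.
Argument (x−vt)/(2√(Dt)) = (14.5 − 10.5168)/2.513 = 1.585; ½·erfc(1.585) = 0.01250.
C = 128 × 0.01250 = 1.60 mg/L.

1.60 mg/L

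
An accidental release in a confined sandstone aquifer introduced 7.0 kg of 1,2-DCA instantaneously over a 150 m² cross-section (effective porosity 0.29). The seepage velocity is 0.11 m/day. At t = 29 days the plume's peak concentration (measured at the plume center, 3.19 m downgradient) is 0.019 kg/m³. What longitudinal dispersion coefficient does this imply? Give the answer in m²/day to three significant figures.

0.197 m²/day

At the plume center C_max = M/(n_e·A·√(4πDt)), so D = M²/(4πt·(n_e·A·C_max)²).
n_e·A·C_max = 0.29 × 150 × 0.019 = 0.8265 kg/m.
D = 7.0²/(4π × 29 × 0.8265²) = 0.197 m²/day.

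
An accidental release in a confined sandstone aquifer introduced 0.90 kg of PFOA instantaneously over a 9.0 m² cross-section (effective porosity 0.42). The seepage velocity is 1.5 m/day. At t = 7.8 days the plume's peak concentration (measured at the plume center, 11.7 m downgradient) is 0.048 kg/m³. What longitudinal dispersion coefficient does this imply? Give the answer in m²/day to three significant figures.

At the plume center C_max = M/(n_e·A·√(4πDt)), so D = M²/(4πt·(n_e·A·C_max)²).
n_e·A·C_max = 0.42 × 9.0 × 0.048 = 0.1814 kg/m.
D = 0.90²/(4π × 7.8 × 0.1814²) = 0.251 m²/day.

0.251 m²/day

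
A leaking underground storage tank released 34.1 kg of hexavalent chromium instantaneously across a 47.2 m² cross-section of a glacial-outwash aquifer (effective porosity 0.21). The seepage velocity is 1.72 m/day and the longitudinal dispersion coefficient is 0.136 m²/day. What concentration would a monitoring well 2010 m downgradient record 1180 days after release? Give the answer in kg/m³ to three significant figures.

0.0421 kg/m³

For an instantaneous plane source, C(x,t) = M/(n_e·A·√(4πDt)) · exp(−(x−vt)²/(4Dt)), with n_e·A the pore (flow) area.
Plume center vt = 1.72 × 1180 = 2029.6 m, so the well at 2010 m is 19.6 m upgradient of the peak.
√(4πDt) = 44.91 m, giving peak height M/(n_e·A·√(4πDt)) = 34.1/(0.21 × 47.2 × 44.91) = 0.07660 kg/m³.
(x−vt)²/(4Dt) = (-19.6)²/(4 × 0.136 × 1180) = 0.5985; exp(−0.5985) = 0.5496.
C = 0.07660 × 0.5496 = 0.0421 kg/m³.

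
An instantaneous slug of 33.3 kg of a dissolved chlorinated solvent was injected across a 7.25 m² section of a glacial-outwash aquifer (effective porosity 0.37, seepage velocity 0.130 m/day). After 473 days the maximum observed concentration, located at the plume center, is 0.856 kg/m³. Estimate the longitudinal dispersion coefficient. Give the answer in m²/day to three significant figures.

0.0354 m²/day

At the plume center C_max = M/(n_e·A·√(4πDt)), so D = M²/(4πt·(n_e·A·C_max)²).
n_e·A·C_max = 0.37 × 7.25 × 0.856 = 2.296 kg/m.
D = 33.3²/(4π × 473 × 2.296²) = 0.0354 m²/day.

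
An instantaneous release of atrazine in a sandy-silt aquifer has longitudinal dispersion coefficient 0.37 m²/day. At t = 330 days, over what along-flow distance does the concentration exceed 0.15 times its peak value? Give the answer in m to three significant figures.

The plume is Gaussian with σ = √(2Dt) = √(2 × 0.37 × 330) = 15.63 m.
C/C_peak = exp(−Δx²/(2σ²)) = 0.15 ⇒ Δx = σ·√(−2 ln 0.15) = 15.63 × 1.948 = 30.45 m.
Width = 2Δx = 60.9 m.

60.9 m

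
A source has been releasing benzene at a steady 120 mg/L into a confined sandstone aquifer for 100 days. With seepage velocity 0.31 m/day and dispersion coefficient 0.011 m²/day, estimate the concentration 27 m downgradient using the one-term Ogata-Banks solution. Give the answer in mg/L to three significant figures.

For a continuous step input, C/C₀ ≈ ½·erfc((x−vt)/(2√(Dt))).
vt = 0.31 × 100 = 31 m and 2√(Dt) = 2√(0.011 × 100) = 2.098 m.
Argument (x−vt)/(2√(Dt)) = (27 − 31)/2.098 = -1.907; ½·erfc(-1.907) = 0.9965.
C = 120 × 0.9965 = 120 mg/L.

120 mg/L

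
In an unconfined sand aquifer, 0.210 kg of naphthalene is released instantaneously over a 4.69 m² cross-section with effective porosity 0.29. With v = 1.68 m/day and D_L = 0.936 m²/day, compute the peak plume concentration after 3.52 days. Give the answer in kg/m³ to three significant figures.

0.0240 kg/m³

The peak of an instantaneous 1D plume sits at x = vt; there the Gaussian factor is 1 and C_max = M/(n_e·A·√(4πDt)), where n_e·A is the pore area the mass is dissolved in.
√(4πDt) = √(4π × 0.936 × 3.52) = 6.434 m, so C_max = 0.210/(0.29 × 4.69 × 6.434) = 0.0240 kg/m³.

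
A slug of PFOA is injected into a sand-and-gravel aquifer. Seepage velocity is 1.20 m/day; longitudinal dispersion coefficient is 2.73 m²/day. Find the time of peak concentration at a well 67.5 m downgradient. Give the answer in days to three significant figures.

For the 1D instantaneous-source solution, setting ∂C/∂t = 0 at fixed x gives v²t² + 2Dt − x² = 0, so t = (√(D² + v²x²) − D)/v².
√(D² + v²x²) = √(2.73² + 1.20² × 67.5²) = 81.05; v² = 1.44.
t = (81.05 − 2.73)/1.44 = 54.4 days (vs. the pure-advection estimate x/v = 56.2 d).

54.4 days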